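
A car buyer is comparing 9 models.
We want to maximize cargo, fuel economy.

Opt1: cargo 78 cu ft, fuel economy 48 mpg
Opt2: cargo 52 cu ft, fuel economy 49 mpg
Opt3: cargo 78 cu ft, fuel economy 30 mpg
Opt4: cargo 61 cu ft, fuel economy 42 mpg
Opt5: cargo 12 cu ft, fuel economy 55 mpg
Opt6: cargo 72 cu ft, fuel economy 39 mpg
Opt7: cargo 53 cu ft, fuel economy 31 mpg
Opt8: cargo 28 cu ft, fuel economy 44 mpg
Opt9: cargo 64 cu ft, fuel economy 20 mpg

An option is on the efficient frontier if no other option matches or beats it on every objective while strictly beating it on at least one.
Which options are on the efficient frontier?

Opt1, Opt2, Opt5

Opt1: not dominated.
Opt2: not dominated.
Opt3: dominated by Opt1 (cargo 78≥78, fuel economy 48≥30).
Opt4: dominated by Opt1 (cargo 78≥61, fuel economy 48≥42).
Opt5: not dominated (best fuel economy).
Opt6: dominated by Opt1 (cargo 78≥72, fuel economy 48≥39).
Opt7: dominated by Opt1 (cargo 78≥53, fuel economy 48≥31).
Opt8: dominated by Opt1 (cargo 78≥28, fuel economy 48≥44).
Opt9: dominated by Opt1 (cargo 78≥64, fuel economy 48≥20).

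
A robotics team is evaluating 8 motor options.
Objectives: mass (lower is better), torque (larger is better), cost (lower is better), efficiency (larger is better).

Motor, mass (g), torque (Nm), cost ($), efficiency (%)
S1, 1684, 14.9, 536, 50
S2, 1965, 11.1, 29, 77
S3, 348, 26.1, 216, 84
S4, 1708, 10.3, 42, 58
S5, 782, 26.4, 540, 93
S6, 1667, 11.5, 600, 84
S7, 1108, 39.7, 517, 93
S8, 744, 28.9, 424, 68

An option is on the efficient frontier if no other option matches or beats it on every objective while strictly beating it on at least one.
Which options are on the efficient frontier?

S2, S3, S4, S5, S7, S8

S1: dominated by S3 (mass 348≤1684, torque 26.1≥14.9, cost 216≤536, efficiency 84≥50).
S2: not dominated (best cost).
S3: not dominated (best mass).
S4: not dominated.
S5: not dominated.
S6: dominated by S3 (mass 348≤1667, torque 26.1≥11.5, cost 216≤600, efficiency 84≥84).
S7: not dominated (best torque).
S8: not dominated.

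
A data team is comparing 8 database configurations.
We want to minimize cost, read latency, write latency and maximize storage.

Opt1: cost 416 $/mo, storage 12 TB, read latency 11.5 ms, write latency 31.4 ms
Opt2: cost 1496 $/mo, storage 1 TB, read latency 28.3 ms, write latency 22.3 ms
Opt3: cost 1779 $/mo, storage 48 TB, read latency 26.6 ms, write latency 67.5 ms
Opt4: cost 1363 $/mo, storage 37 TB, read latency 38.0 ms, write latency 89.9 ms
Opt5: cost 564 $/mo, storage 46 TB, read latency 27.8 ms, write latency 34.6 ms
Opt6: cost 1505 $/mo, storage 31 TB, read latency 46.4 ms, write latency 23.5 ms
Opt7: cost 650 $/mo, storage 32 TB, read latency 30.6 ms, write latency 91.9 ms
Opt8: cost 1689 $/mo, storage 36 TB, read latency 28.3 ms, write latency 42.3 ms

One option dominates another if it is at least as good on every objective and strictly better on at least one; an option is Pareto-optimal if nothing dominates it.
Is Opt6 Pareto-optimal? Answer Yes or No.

Yes

Opt1: worse on storage (12 vs 31).
Opt2: worse on storage (1 vs 31).
Opt3: worse on cost (1779 vs 1505).
Opt4: worse on write latency (89.9 vs 23.5).
Opt5: worse on write latency (34.6 vs 23.5).
Opt7: worse on write latency (91.9 vs 23.5).
Opt8: worse on cost (1689 vs 1505).
No option is at least as good as Opt6 on every objective and strictly better on one.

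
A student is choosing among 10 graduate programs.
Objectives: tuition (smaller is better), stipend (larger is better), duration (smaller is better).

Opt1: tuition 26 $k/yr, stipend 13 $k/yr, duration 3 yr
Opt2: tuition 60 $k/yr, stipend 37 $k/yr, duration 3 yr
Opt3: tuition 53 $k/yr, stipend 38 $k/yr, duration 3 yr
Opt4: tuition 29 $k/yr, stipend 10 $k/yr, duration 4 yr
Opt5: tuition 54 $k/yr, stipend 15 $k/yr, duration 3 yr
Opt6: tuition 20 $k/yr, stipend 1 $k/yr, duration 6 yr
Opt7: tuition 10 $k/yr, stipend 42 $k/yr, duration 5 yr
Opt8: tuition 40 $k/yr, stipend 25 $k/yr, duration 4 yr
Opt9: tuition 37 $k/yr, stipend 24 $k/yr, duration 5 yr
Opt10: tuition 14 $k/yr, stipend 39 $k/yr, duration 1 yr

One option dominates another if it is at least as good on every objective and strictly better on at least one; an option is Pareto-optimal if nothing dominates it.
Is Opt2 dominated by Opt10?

Opt10 vs Opt2: tuition 14≤60, stipend 39≥37, duration 1≤3 — Opt10 is at least as good on every objective with at least one strict improvement.

Yes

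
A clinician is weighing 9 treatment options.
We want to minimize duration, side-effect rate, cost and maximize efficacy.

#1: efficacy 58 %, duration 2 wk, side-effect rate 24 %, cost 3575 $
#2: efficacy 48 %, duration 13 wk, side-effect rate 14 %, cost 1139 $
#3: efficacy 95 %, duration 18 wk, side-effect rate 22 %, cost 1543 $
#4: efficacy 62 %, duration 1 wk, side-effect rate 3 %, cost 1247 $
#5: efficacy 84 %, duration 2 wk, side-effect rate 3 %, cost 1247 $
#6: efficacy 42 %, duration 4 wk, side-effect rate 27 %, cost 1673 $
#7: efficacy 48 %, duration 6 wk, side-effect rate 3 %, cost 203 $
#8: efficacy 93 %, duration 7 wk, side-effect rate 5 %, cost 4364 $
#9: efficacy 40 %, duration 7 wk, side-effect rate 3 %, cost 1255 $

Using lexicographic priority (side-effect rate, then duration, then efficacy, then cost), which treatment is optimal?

First minimize side-effect rate: best is 3, kept {#4, #5, #7, #9}.
Then minimize duration: best is 1, kept {#4}.

#4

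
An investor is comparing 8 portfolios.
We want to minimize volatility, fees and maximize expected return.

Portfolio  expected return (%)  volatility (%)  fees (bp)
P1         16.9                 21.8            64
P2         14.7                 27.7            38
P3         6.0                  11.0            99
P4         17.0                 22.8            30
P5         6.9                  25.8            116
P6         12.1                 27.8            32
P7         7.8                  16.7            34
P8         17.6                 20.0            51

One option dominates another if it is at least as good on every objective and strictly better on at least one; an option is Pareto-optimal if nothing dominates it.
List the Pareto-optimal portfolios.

P1: dominated by P8 (expected return 17.6≥16.9, volatility 20.0≤21.8, fees 51≤64).
P2: dominated by P4 (expected return 17.0≥14.7, volatility 22.8≤27.7, fees 30≤38).
P3: not dominated (best volatility).
P4: not dominated (best fees).
P5: dominated by P1 (expected return 16.9≥6.9, volatility 21.8≤25.8, fees 64≤116).
P6: dominated by P4 (expected return 17.0≥12.1, volatility 22.8≤27.8, fees 30≤32).
P7: not dominated.
P8: not dominated (best expected return).

P3, P4, P7, P8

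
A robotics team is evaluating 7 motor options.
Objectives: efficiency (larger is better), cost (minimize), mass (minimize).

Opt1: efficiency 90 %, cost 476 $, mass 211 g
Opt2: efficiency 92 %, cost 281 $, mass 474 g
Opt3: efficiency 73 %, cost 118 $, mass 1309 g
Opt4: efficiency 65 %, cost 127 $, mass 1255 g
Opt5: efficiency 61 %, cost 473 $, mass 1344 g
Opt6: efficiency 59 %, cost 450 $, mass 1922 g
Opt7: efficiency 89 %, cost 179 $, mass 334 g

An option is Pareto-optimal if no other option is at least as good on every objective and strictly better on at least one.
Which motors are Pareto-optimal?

Opt1, Opt2, Opt3, Opt4, Opt7

Opt1: not dominated (best mass).
Opt2: not dominated (best efficiency).
Opt3: not dominated (best cost).
Opt4: not dominated.
Opt5: dominated by Opt2 (efficiency 92≥61, cost 281≤473, mass 474≤1344).
Opt6: dominated by Opt2 (efficiency 92≥59, cost 281≤450, mass 474≤1922).
Opt7: not dominated.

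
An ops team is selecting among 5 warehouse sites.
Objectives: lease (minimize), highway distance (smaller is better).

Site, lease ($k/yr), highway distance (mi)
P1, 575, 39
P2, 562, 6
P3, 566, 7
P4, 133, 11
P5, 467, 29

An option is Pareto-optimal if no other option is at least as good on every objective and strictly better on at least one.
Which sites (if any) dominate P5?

P4

P4: lease 133≤467, highway distance 11≤29 — dominates P5.
Others (P1, P2, P3) are each worse than P5 on at least one objective.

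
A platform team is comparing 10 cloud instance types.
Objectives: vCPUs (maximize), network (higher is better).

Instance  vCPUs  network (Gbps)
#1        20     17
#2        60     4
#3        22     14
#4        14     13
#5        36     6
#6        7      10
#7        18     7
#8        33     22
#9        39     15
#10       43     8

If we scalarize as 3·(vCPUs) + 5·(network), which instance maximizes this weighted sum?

#1: 3·20 + 5·17 = 145
#2: 3·60 + 5·4 = 200
#3: 3·22 + 5·14 = 136
#4: 3·14 + 5·13 = 107
#5: 3·36 + 5·6 = 138
#6: 3·7 + 5·10 = 71
#7: 3·18 + 5·7 = 89
#8: 3·33 + 5·22 = 209
#9: 3·39 + 5·15 = 192
#10: 3·43 + 5·8 = 169
Highest: #8 at 209.

#8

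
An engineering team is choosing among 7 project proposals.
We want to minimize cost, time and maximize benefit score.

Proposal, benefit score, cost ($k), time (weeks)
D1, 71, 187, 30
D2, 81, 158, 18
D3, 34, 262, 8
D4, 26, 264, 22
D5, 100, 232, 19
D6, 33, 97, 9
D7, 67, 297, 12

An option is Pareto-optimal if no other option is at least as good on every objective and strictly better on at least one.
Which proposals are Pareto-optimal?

D1: dominated by D2 (benefit score 81≥71, cost 158≤187, time 18≤30).
D2: not dominated.
D3: not dominated (best time).
D4: dominated by D2 (benefit score 81≥26, cost 158≤264, time 18≤22).
D5: not dominated (best benefit score).
D6: not dominated (best cost).
D7: not dominated.

D2, D3, D5, D6, D7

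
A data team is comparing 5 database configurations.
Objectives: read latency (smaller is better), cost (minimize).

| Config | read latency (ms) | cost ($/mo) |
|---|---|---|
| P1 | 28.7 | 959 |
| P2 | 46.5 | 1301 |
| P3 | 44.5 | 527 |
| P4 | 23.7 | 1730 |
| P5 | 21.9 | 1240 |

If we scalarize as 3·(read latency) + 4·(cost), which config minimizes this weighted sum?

P1: 3·28.7 + 4·959 = 3922.1
P2: 3·46.5 + 4·1301 = 5343.5
P3: 3·44.5 + 4·527 = 2241.5
P4: 3·23.7 + 4·1730 = 6991.1
P5: 3·21.9 + 4·1240 = 5025.7
Lowest: P3 at 2241.5.

P3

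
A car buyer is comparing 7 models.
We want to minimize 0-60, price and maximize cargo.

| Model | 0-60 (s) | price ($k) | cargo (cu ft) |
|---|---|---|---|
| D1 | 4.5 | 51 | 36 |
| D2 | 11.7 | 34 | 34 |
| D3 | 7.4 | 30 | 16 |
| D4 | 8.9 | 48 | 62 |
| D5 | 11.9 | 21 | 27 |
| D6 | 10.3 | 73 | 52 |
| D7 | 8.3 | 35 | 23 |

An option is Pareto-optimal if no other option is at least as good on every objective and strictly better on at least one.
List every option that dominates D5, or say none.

none

D1: worse on price (51 vs 21).
D2: worse on price (34 vs 21).
D3: worse on price (30 vs 21).
D4: worse on price (48 vs 21).
D6: worse on price (73 vs 21).
D7: worse on price (35 vs 21).
No option dominates D5.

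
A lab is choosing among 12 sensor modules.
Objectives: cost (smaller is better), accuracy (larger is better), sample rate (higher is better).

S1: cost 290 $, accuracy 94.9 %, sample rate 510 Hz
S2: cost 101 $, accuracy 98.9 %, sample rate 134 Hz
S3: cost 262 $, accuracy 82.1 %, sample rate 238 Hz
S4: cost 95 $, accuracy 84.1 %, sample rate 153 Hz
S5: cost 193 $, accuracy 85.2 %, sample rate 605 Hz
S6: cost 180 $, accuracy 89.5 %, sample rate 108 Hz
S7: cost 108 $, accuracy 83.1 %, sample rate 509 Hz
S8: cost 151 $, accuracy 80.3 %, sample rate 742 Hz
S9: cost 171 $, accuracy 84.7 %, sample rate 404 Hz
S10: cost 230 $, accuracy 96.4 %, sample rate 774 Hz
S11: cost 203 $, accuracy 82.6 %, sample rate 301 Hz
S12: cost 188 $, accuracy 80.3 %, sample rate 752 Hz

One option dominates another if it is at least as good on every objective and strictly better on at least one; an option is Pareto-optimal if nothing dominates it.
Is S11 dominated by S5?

S5 vs S11: cost 193≤203, accuracy 85.2≥82.6, sample rate 605≥301 — S5 is at least as good on every objective with at least one strict improvement.

Yes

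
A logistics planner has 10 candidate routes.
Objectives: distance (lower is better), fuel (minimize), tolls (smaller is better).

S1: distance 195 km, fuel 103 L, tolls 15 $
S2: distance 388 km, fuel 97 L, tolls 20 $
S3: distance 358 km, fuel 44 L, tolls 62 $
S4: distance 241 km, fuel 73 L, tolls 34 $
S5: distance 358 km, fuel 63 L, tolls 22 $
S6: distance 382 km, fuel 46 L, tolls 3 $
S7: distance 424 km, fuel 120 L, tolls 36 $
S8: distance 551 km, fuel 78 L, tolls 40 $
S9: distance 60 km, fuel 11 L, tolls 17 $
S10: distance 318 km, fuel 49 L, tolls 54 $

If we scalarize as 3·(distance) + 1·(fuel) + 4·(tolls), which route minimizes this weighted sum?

S9

S1: 3·195 + 1·103 + 4·15 = 748
S2: 3·388 + 1·97 + 4·20 = 1341
S3: 3·358 + 1·44 + 4·62 = 1366
S4: 3·241 + 1·73 + 4·34 = 932
S5: 3·358 + 1·63 + 4·22 = 1225
S6: 3·382 + 1·46 + 4·3 = 1204
S7: 3·424 + 1·120 + 4·36 = 1536
S8: 3·551 + 1·78 + 4·40 = 1891
S9: 3·60 + 1·11 + 4·17 = 259
S10: 3·318 + 1·49 + 4·54 = 1219
Lowest: S9 at 259.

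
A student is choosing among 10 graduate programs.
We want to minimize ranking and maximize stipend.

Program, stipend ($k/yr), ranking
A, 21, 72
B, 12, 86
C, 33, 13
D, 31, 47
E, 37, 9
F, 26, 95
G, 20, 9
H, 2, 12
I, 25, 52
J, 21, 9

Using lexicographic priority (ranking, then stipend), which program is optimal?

First minimize ranking: best is 9, kept {E, G, J}.
Then maximize stipend: best is 37, kept {E}.

E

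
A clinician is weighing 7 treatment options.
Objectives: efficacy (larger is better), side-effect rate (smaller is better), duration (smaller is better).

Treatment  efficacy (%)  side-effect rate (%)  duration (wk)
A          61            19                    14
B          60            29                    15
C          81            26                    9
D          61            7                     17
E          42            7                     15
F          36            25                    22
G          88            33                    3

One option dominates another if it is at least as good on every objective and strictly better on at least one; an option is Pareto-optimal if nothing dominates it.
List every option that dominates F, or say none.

A: efficacy 61≥36, side-effect rate 19≤25, duration 14≤22 — dominates F.
D: efficacy 61≥36, side-effect rate 7≤25, duration 17≤22 — dominates F.
E: efficacy 42≥36, side-effect rate 7≤25, duration 15≤22 — dominates F.
Others (B, C, G) are each worse than F on at least one objective.

A, D, E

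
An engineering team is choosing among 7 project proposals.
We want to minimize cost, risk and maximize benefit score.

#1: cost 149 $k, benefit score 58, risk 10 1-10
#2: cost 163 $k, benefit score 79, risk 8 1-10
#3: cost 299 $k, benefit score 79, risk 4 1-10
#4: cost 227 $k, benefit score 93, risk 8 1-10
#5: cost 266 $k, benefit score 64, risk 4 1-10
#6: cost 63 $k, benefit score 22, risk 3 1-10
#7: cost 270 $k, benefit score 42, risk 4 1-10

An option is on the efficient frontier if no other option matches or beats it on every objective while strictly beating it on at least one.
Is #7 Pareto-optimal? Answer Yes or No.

#5 vs #7: cost 266≤270, benefit score 64≥42, risk 4≤4 — #5 is at least as good on every objective and strictly better on at least one, so #5 dominates #7.

No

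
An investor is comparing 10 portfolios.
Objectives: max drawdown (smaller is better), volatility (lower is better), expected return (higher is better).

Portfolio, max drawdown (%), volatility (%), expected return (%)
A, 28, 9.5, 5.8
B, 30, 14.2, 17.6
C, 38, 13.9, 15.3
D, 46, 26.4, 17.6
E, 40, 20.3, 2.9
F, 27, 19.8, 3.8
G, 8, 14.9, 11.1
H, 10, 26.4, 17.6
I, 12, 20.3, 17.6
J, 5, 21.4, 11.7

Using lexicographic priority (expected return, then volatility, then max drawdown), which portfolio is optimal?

First maximize expected return: best is 17.6, kept {B, D, H, I}.
Then minimize volatility: best is 14.2, kept {B}.

B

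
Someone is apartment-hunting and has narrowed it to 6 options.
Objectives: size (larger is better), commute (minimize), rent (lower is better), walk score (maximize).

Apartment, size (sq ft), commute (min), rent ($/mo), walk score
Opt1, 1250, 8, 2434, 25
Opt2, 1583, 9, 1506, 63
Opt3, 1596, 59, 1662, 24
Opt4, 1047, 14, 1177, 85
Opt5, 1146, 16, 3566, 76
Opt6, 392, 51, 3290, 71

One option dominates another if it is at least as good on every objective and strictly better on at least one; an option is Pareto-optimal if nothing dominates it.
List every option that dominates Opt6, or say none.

Opt4: size 1047≥392, commute 14≤51, rent 1177≤3290, walk score 85≥71 — dominates Opt6.
Others (Opt1, Opt2, Opt3, Opt5) are each worse than Opt6 on at least one objective.

Opt4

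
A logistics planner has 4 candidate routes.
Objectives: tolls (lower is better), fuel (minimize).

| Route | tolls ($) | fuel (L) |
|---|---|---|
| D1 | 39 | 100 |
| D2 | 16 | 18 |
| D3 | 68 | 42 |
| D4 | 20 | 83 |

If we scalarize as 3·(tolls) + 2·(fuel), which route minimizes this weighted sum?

D2

D1: 3·39 + 2·100 = 317
D2: 3·16 + 2·18 = 84
D3: 3·68 + 2·42 = 288
D4: 3·20 + 2·83 = 226
Lowest: D2 at 84.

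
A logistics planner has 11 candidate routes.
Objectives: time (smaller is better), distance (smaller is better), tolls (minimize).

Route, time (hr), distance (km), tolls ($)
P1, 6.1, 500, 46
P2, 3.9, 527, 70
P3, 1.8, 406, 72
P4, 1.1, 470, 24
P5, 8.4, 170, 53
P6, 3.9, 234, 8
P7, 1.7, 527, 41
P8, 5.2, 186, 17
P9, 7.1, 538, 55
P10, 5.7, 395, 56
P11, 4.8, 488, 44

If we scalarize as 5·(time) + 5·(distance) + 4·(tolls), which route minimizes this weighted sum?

P8

P1: 5·6.1 + 5·500 + 4·46 = 2714.5
P2: 5·3.9 + 5·527 + 4·70 = 2934.5
P3: 5·1.8 + 5·406 + 4·72 = 2327.0
P4: 5·1.1 + 5·470 + 4·24 = 2451.5
P5: 5·8.4 + 5·170 + 4·53 = 1104.0
P6: 5·3.9 + 5·234 + 4·8 = 1221.5
P7: 5·1.7 + 5·527 + 4·41 = 2807.5
P8: 5·5.2 + 5·186 + 4·17 = 1024.0
P9: 5·7.1 + 5·538 + 4·55 = 2945.5
P10: 5·5.7 + 5·395 + 4·56 = 2227.5
P11: 5·4.8 + 5·488 + 4·44 = 2640.0
Lowest: P8 at 1024.0.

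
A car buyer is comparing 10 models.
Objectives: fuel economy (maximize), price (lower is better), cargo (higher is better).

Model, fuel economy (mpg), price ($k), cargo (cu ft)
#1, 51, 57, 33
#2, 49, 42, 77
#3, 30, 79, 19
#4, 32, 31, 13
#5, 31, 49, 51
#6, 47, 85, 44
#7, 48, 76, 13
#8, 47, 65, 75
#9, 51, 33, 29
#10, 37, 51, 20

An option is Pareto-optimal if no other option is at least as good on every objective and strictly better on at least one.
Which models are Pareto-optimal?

#1, #2, #4, #9

#1: not dominated.
#2: not dominated (best cargo).
#3: dominated by #1 (fuel economy 51≥30, price 57≤79, cargo 33≥19).
#4: not dominated (best price).
#5: dominated by #2 (fuel economy 49≥31, price 42≤49, cargo 77≥51).
#6: dominated by #2 (fuel economy 49≥47, price 42≤85, cargo 77≥44).
#7: dominated by #1 (fuel economy 51≥48, price 57≤76, cargo 33≥13).
#8: dominated by #2 (fuel economy 49≥47, price 42≤65, cargo 77≥75).
#9: not dominated.
#10: dominated by #2 (fuel economy 49≥37, price 42≤51, cargo 77≥20).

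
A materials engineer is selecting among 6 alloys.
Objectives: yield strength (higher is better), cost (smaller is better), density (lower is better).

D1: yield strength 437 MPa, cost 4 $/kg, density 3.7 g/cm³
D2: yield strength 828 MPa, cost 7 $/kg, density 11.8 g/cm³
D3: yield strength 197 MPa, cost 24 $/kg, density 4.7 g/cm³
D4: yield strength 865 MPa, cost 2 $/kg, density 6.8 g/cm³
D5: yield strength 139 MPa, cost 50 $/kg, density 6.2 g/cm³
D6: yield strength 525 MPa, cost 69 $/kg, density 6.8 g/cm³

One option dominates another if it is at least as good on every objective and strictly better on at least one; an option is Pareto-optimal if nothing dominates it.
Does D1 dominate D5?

D1 vs D5: yield strength 437≥139, cost 4≤50, density 3.7≤6.2 — D1 is at least as good on every objective with at least one strict improvement.

Yes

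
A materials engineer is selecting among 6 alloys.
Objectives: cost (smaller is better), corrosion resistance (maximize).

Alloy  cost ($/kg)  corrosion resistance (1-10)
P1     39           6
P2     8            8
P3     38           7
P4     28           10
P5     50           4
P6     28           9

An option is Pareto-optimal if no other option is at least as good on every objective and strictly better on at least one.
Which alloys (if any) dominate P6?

P4: cost 28≤28, corrosion resistance 10≥9 — dominates P6.
Others (P1, P2, P3, P5) are each worse than P6 on at least one objective.

P4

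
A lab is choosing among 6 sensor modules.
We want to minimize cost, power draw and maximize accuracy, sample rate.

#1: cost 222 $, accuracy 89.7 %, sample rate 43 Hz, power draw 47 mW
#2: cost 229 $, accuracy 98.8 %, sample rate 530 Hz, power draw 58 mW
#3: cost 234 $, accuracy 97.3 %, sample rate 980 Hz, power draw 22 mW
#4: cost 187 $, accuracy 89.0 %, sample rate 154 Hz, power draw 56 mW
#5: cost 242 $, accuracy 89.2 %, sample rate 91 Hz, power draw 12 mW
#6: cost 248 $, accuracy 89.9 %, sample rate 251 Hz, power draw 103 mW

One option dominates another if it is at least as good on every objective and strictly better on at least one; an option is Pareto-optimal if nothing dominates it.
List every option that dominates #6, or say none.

#2, #3

#2: cost 229≤248, accuracy 98.8≥89.9, sample rate 530≥251, power draw 58≤103 — dominates #6.
#3: cost 234≤248, accuracy 97.3≥89.9, sample rate 980≥251, power draw 22≤103 — dominates #6.
Others (#1, #4, #5) are each worse than #6 on at least one objective.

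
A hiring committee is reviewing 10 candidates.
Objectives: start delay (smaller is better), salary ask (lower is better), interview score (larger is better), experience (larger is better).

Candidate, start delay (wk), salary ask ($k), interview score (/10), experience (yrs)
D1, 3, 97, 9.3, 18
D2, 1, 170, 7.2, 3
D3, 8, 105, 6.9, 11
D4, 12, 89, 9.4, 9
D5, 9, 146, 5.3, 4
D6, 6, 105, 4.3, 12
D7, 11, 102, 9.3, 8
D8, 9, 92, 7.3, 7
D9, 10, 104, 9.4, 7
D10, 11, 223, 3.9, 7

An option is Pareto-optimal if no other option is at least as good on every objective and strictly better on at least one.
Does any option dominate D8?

No

D1: worse on salary ask (97 vs 92).
D2: worse on salary ask (170 vs 92).
D3: worse on salary ask (105 vs 92).
D4: worse on start delay (12 vs 9).
D5: worse on salary ask (146 vs 92).
D6: worse on salary ask (105 vs 92).
D7: worse on start delay (11 vs 9).
D9: worse on start delay (10 vs 9).
D10: worse on start delay (11 vs 9).
No option is at least as good as D8 on every objective and strictly better on one.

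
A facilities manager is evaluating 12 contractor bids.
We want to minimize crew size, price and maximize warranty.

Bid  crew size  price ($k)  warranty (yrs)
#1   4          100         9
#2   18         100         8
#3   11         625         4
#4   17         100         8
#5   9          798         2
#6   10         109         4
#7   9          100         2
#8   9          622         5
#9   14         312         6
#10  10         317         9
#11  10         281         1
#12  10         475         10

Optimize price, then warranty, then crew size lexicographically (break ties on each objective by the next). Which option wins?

First minimize price: best is 100, kept {#1, #2, #4, #7}.
Then maximize warranty: best is 9, kept {#1}.

#1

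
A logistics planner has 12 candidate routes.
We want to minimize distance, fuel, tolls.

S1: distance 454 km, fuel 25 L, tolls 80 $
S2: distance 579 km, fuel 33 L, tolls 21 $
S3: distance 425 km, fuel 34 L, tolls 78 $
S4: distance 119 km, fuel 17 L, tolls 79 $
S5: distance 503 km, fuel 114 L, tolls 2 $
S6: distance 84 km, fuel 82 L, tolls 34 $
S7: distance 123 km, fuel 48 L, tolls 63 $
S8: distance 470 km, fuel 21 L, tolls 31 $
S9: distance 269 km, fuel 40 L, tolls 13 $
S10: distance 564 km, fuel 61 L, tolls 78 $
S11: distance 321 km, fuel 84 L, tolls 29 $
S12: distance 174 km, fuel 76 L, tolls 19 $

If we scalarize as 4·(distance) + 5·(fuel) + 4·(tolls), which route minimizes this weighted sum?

S4

S1: 4·454 + 5·25 + 4·80 = 2261
S2: 4·579 + 5·33 + 4·21 = 2565
S3: 4·425 + 5·34 + 4·78 = 2182
S4: 4·119 + 5·17 + 4·79 = 877
S5: 4·503 + 5·114 + 4·2 = 2590
S6: 4·84 + 5·82 + 4·34 = 882
S7: 4·123 + 5·48 + 4·63 = 984
S8: 4·470 + 5·21 + 4·31 = 2109
S9: 4·269 + 5·40 + 4·13 = 1328
S10: 4·564 + 5·61 + 4·78 = 2873
S11: 4·321 + 5·84 + 4·29 = 1820
S12: 4·174 + 5·76 + 4·19 = 1152
Lowest: S4 at 877.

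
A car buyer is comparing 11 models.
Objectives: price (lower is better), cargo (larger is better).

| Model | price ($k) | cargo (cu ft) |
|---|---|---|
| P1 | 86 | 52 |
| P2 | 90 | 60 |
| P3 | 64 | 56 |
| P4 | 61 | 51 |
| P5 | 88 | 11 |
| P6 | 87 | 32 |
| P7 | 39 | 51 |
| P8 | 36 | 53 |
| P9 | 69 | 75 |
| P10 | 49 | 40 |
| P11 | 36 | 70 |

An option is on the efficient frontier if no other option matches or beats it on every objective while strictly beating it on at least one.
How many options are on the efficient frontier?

P1: dominated by P3 (price 64≤86, cargo 56≥52).
P2: dominated by P9 (price 69≤90, cargo 75≥60).
P3: dominated by P11 (price 36≤64, cargo 70≥56).
P4: dominated by P7 (price 39≤61, cargo 51≥51).
P5: dominated by P1 (price 86≤88, cargo 52≥11).
P6: dominated by P1 (price 86≤87, cargo 52≥32).
P7: dominated by P8 (price 36≤39, cargo 53≥51).
P8: dominated by P11 (price 36≤36, cargo 70≥53).
P9: not dominated (best cargo).
P10: dominated by P7 (price 39≤49, cargo 51≥40).
P11: not dominated.
Pareto-optimal: P9, P11 → 2.

2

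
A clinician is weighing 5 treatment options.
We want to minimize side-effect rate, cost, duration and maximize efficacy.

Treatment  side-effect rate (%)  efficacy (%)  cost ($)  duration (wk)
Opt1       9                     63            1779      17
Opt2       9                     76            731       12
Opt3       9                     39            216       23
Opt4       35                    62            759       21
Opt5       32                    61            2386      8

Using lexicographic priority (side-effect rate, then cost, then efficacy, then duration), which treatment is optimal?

Opt3

First minimize side-effect rate: best is 9, kept {Opt1, Opt2, Opt3}.
Then minimize cost: best is 216, kept {Opt3}.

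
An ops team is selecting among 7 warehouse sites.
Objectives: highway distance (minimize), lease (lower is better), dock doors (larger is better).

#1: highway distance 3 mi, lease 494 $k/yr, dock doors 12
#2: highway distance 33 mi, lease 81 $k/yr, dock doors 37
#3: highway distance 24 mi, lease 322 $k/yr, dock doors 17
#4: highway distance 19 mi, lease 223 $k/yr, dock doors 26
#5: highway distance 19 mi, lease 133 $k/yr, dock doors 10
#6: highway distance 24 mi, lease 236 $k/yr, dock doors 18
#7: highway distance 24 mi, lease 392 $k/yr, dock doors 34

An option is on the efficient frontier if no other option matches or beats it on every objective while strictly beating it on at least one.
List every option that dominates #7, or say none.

#1: worse on lease (494 vs 392).
#2: worse on highway distance (33 vs 24).
#3: worse on dock doors (17 vs 34).
#4: worse on dock doors (26 vs 34).
#5: worse on dock doors (10 vs 34).
#6: worse on dock doors (18 vs 34).
No option dominates #7.

none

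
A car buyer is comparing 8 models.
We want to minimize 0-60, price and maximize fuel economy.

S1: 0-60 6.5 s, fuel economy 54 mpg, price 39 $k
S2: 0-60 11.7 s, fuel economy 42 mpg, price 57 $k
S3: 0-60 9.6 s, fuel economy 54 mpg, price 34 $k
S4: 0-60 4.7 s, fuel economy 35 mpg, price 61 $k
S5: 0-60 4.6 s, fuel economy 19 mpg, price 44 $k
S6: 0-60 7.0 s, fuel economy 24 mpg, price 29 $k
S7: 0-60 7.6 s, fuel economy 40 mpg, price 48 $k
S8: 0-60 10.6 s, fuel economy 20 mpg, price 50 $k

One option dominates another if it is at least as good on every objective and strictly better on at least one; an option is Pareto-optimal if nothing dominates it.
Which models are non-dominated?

S1, S3, S4, S5, S6

S1: not dominated.
S2: dominated by S1 (0-60 6.5≤11.7, fuel economy 54≥42, price 39≤57).
S3: not dominated.
S4: not dominated.
S5: not dominated (best 0-60).
S6: not dominated (best price).
S7: dominated by S1 (0-60 6.5≤7.6, fuel economy 54≥40, price 39≤48).
S8: dominated by S1 (0-60 6.5≤10.6, fuel economy 54≥20, price 39≤50).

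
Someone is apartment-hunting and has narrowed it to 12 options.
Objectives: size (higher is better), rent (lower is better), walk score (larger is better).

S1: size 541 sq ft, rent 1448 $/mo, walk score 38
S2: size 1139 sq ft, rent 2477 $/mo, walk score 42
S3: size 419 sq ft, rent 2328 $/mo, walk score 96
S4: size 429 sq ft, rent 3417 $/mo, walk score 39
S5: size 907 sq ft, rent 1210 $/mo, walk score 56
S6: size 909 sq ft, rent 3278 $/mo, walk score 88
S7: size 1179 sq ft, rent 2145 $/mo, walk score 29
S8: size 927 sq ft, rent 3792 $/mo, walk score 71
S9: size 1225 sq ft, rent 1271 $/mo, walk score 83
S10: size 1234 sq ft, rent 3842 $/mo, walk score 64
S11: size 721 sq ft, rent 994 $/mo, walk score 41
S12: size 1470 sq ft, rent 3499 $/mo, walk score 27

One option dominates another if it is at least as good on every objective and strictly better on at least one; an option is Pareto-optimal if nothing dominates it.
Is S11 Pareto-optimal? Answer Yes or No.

S1: worse on size (541 vs 721).
S2: worse on rent (2477 vs 994).
S3: worse on size (419 vs 721).
S4: worse on size (429 vs 721).
S5: worse on rent (1210 vs 994).
S6: worse on rent (3278 vs 994).
S7: worse on rent (2145 vs 994).
S8: worse on rent (3792 vs 994).
S9: worse on rent (1271 vs 994).
S10: worse on rent (3842 vs 994).
S12: worse on rent (3499 vs 994).
No option is at least as good as S11 on every objective and strictly better on one.

Yes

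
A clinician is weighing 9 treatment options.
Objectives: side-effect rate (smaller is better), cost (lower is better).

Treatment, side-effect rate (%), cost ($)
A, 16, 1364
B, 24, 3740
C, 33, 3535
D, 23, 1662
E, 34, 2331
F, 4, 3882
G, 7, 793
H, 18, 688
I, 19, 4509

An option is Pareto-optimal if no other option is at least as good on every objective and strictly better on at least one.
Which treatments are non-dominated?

A: dominated by G (side-effect rate 7≤16, cost 793≤1364).
B: dominated by A (side-effect rate 16≤24, cost 1364≤3740).
C: dominated by A (side-effect rate 16≤33, cost 1364≤3535).
D: dominated by A (side-effect rate 16≤23, cost 1364≤1662).
E: dominated by A (side-effect rate 16≤34, cost 1364≤2331).
F: not dominated (best side-effect rate).
G: not dominated.
H: not dominated (best cost).
I: dominated by A (side-effect rate 16≤19, cost 1364≤4509).

F, G, H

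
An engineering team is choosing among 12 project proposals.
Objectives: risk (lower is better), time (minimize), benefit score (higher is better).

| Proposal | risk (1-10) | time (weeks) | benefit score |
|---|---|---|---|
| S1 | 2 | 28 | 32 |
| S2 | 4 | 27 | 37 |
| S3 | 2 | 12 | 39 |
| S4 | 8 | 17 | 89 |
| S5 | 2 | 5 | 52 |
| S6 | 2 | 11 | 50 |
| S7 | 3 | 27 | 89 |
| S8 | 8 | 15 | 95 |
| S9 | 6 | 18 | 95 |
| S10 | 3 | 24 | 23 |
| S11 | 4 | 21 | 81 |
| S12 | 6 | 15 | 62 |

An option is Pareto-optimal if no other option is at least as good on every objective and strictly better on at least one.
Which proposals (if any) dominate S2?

S3, S5, S6, S7, S11

S3: risk 2≤4, time 12≤27, benefit score 39≥37 — dominates S2.
S5: risk 2≤4, time 5≤27, benefit score 52≥37 — dominates S2.
S6: risk 2≤4, time 11≤27, benefit score 50≥37 — dominates S2.
S7: risk 3≤4, time 27≤27, benefit score 89≥37 — dominates S2.
S11: risk 4≤4, time 21≤27, benefit score 81≥37 — dominates S2.
Others (S1, S4, S8, S9, S10, S12) are each worse than S2 on at least one objective.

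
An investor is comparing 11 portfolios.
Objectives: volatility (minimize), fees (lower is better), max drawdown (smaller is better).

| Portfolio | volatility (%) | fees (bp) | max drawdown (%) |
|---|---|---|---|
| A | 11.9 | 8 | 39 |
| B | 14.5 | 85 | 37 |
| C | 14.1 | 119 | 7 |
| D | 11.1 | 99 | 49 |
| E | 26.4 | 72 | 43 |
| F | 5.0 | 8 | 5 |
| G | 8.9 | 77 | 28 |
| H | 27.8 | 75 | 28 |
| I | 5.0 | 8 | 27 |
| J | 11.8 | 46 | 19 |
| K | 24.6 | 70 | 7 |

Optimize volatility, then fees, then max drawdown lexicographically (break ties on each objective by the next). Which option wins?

F

First minimize volatility: best is 5.0, kept {F, I}.
Then minimize fees: best is 8, kept {F, I}.
Then minimize max drawdown: best is 5, kept {F}.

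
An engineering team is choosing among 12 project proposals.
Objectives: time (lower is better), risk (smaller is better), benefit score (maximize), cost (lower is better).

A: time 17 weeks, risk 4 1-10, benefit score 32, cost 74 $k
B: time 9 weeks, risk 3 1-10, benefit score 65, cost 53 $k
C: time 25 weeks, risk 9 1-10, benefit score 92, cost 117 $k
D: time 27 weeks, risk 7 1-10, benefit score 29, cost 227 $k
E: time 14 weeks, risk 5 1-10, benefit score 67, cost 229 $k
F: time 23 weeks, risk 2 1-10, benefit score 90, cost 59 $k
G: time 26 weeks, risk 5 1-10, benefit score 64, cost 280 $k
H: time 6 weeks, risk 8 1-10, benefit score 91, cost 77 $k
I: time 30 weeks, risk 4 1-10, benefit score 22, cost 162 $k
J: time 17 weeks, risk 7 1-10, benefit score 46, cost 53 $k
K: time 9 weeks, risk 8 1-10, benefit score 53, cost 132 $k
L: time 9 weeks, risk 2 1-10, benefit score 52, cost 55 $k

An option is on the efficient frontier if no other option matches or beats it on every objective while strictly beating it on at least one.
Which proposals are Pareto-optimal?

B, C, E, F, H, L

A: dominated by B (time 9≤17, risk 3≤4, benefit score 65≥32, cost 53≤74).
B: not dominated.
C: not dominated (best benefit score).
D: dominated by A (time 17≤27, risk 4≤7, benefit score 32≥29, cost 74≤227).
E: not dominated.
F: not dominated.
G: dominated by B (time 9≤26, risk 3≤5, benefit score 65≥64, cost 53≤280).
H: not dominated (best time).
I: dominated by A (time 17≤30, risk 4≤4, benefit score 32≥22, cost 74≤162).
J: dominated by B (time 9≤17, risk 3≤7, benefit score 65≥46, cost 53≤53).
K: dominated by B (time 9≤9, risk 3≤8, benefit score 65≥53, cost 53≤132).
L: not dominated.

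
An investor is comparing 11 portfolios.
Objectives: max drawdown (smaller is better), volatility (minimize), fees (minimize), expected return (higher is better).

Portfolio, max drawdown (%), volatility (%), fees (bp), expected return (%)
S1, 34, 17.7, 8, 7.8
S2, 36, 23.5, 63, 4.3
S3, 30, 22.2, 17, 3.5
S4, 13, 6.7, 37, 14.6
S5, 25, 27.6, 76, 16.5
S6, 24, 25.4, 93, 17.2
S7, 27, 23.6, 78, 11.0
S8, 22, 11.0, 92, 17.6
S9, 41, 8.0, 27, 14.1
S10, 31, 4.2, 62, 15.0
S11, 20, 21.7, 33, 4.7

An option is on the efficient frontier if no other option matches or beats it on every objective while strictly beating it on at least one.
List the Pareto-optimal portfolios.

S1: not dominated (best fees).
S2: dominated by S1 (max drawdown 34≤36, volatility 17.7≤23.5, fees 8≤63, expected return 7.8≥4.3).
S3: not dominated.
S4: not dominated (best max drawdown).
S5: not dominated.
S6: dominated by S8 (max drawdown 22≤24, volatility 11.0≤25.4, fees 92≤93, expected return 17.6≥17.2).
S7: dominated by S4 (max drawdown 13≤27, volatility 6.7≤23.6, fees 37≤78, expected return 14.6≥11.0).
S8: not dominated (best expected return).
S9: not dominated.
S10: not dominated (best volatility).
S11: not dominated.

S1, S3, S4, S5, S8, S9, S10, S11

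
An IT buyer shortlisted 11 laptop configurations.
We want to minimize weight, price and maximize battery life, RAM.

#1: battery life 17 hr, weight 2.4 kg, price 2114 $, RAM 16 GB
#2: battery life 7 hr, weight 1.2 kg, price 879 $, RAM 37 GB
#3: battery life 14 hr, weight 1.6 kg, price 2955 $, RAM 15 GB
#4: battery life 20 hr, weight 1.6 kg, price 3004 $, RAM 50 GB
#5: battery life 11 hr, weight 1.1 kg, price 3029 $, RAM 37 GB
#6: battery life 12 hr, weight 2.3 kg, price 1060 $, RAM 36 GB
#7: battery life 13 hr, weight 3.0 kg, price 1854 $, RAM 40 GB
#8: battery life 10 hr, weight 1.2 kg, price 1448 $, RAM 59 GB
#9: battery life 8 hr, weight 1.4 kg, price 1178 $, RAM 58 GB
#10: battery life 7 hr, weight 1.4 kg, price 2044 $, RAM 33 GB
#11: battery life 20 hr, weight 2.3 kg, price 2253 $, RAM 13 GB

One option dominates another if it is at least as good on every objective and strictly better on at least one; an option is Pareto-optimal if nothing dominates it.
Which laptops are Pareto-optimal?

#1: not dominated.
#2: not dominated (best price).
#3: not dominated.
#4: not dominated.
#5: not dominated (best weight).
#6: not dominated.
#7: not dominated.
#8: not dominated (best RAM).
#9: not dominated.
#10: dominated by #2 (battery life 7≥7, weight 1.2≤1.4, price 879≤2044, RAM 37≥33).
#11: not dominated.

#1, #2, #3, #4, #5, #6, #7, #8, #9, #11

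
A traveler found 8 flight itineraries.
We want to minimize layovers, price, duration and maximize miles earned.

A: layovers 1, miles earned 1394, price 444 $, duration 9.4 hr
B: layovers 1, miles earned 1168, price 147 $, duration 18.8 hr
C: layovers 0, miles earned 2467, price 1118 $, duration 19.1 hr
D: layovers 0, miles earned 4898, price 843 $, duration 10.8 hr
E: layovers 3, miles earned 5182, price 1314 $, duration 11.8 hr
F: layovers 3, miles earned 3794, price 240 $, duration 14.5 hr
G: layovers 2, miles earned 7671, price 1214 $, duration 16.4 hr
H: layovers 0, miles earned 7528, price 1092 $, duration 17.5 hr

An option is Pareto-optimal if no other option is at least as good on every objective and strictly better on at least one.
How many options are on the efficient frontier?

7

A: not dominated (best duration).
B: not dominated (best price).
C: dominated by D (layovers 0≤0, miles earned 4898≥2467, price 843≤1118, duration 10.8≤19.1).
D: not dominated.
E: not dominated.
F: not dominated.
G: not dominated (best miles earned).
H: not dominated.
Pareto-optimal: A, B, D, E, F, G, H → 7.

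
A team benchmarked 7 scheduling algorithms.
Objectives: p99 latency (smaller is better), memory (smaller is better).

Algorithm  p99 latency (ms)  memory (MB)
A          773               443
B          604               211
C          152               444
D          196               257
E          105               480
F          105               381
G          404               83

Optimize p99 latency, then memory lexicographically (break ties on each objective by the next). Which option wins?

F

First minimize p99 latency: best is 105, kept {E, F}.
Then minimize memory: best is 381, kept {F}.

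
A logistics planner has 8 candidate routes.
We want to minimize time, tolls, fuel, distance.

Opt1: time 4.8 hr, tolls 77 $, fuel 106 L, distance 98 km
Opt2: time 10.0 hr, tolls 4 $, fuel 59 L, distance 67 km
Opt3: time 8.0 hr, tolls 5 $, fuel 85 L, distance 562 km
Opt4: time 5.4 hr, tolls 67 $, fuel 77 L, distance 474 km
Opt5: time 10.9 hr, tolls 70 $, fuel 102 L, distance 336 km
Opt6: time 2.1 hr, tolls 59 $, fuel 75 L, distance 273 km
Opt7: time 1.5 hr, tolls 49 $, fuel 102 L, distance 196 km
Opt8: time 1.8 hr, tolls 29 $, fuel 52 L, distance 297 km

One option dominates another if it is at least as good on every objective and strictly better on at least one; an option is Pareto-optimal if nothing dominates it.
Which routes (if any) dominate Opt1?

none

Opt2: worse on time (10.0 vs 4.8).
Opt3: worse on time (8.0 vs 4.8).
Opt4: worse on time (5.4 vs 4.8).
Opt5: worse on time (10.9 vs 4.8).
Opt6: worse on distance (273 vs 98).
Opt7: worse on distance (196 vs 98).
Opt8: worse on distance (297 vs 98).
No option dominates Opt1.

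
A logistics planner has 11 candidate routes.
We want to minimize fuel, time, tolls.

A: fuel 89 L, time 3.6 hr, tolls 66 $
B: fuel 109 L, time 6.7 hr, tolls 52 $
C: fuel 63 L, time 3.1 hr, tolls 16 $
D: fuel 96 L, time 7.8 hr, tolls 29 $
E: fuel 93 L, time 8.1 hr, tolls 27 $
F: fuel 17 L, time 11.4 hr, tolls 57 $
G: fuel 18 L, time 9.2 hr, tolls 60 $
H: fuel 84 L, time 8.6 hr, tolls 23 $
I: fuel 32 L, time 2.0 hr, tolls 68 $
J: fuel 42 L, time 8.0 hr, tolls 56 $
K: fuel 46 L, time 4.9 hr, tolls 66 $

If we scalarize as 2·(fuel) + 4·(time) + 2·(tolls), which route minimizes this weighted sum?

C

A: 2·89 + 4·3.6 + 2·66 = 324.4
B: 2·109 + 4·6.7 + 2·52 = 348.8
C: 2·63 + 4·3.1 + 2·16 = 170.4
D: 2·96 + 4·7.8 + 2·29 = 281.2
E: 2·93 + 4·8.1 + 2·27 = 272.4
F: 2·17 + 4·11.4 + 2·57 = 193.6
G: 2·18 + 4·9.2 + 2·60 = 192.8
H: 2·84 + 4·8.6 + 2·23 = 248.4
I: 2·32 + 4·2.0 + 2·68 = 208.0
J: 2·42 + 4·8.0 + 2·56 = 228.0
K: 2·46 + 4·4.9 + 2·66 = 243.6
Lowest: C at 170.4.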